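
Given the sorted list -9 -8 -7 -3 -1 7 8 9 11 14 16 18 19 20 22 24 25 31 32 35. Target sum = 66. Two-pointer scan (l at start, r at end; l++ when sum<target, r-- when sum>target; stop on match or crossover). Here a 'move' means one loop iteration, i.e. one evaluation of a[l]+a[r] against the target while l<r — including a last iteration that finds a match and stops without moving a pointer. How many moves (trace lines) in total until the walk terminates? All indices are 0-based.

l=0 r=19: -9+35=26 <66, l++
l=1 r=19: -8+35=27 <66, l++
l=2 r=19: -7+35=28 <66, l++
l=3 r=19: -3+35=32 <66, l++
l=4 r=19: -1+35=34 <66, l++
l=5 r=19: 7+35=42 <66, l++
l=6 r=19: 8+35=43 <66, l++
l=7 r=19: 9+35=44 <66, l++
l=8 r=19: 11+35=46 <66, l++
l=9 r=19: 14+35=49 <66, l++
l=10 r=19: 16+35=51 <66, l++
l=11 r=19: 18+35=53 <66, l++
l=12 r=19: 19+35=54 <66, l++
l=13 r=19: 20+35=55 <66, l++
l=14 r=19: 22+35=57 <66, l++
l=15 r=19: 24+35=59 <66, l++
l=16 r=19: 25+35=60 <66, l++
l=17 r=19: 31+35=66, found

18 moves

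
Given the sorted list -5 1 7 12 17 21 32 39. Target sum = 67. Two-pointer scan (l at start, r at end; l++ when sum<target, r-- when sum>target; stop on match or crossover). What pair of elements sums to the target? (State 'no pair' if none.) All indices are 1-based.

no pair

[1,8] -5+39=34 <67 → l++
[2,8] 1+39=40 <67 → l++
[3,8] 7+39=46 <67 → l++
[4,8] 12+39=51 <67 → l++
[5,8] 17+39=56 <67 → l++
[6,8] 21+39=60 <67 → l++
[7,8] 32+39=71 >67 → r--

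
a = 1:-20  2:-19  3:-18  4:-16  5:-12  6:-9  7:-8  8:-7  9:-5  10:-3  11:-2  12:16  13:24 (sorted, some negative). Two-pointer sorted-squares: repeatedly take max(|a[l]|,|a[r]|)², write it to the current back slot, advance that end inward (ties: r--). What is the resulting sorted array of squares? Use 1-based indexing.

l=1 r=13: |-20|<=|24| out[13]=576, r--
l=1 r=12: |-20|>|16| out[12]=400, l++
l=2 r=12: |-19|>|16| out[11]=361, l++
l=3 r=12: |-18|>|16| out[10]=324, l++
l=4 r=12: |-16|<=|16| out[9]=256, r--
l=4 r=11: |-16|>|-2| out[8]=256, l++
l=5 r=11: |-12|>|-2| out[7]=144, l++
l=6 r=11: |-9|>|-2| out[6]=81, l++
l=7 r=11: |-8|>|-2| out[5]=64, l++
l=8 r=11: |-7|>|-2| out[4]=49, l++
l=9 r=11: |-5|>|-2| out[3]=25, l++
l=10 r=11: |-3|>|-2| out[2]=9, l++
l=11 r=11: |-2|<=|-2| out[1]=4, r--

[4, 9, 25, 49, 64, 81, 144, 256, 256, 324, 361, 400, 576]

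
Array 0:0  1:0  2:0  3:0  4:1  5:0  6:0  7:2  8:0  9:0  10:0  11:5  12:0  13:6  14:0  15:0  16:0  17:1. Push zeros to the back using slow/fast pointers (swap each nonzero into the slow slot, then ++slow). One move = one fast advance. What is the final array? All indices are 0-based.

slow=0 fast=0: a[fast]=0, fast++
slow=0 fast=1: a[fast]=0, fast++
slow=0 fast=2: a[fast]=0, fast++
slow=0 fast=3: a[fast]=0, fast++
slow=0 fast=4: a[fast]=1≠0 swap→a[0]=1, slow++,fast++
slow=1 fast=5: a[fast]=0, fast++
slow=1 fast=6: a[fast]=0, fast++
slow=1 fast=7: a[fast]=2≠0 swap→a[1]=2, slow++,fast++
slow=2 fast=8: a[fast]=0, fast++
slow=2 fast=9: a[fast]=0, fast++
slow=2 fast=10: a[fast]=0, fast++
slow=2 fast=11: a[fast]=5≠0 swap→a[2]=5, slow++,fast++
slow=3 fast=12: a[fast]=0, fast++
slow=3 fast=13: a[fast]=6≠0 swap→a[3]=6, slow++,fast++
slow=4 fast=14: a[fast]=0, fast++
slow=4 fast=15: a[fast]=0, fast++
slow=4 fast=16: a[fast]=0, fast++
slow=4 fast=17: a[fast]=1≠0 swap→a[4]=1, slow++,fast++

[1, 2, 5, 6, 1, 0, 0, 0, 0, 0, 0, 0, 0, 0, 0, 0, 0, 0]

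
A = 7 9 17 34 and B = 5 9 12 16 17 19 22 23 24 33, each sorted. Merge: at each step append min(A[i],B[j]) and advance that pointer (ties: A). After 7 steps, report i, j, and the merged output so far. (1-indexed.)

i=4, j=5, merged so far=[5, 7, 9, 9, 12, 16, 17]

[i=1,j=1] A[i]=7>B[j]=5 take 5 → j++
[i=1,j=2] A[i]=7<=B[j]=9 take 7 → i++
[i=2,j=2] A[i]=9<=B[j]=9 take 9 → i++
[i=3,j=2] A[i]=17>B[j]=9 take 9 → j++
[i=3,j=3] A[i]=17>B[j]=12 take 12 → j++
[i=3,j=4] A[i]=17>B[j]=16 take 16 → j++
[i=3,j=5] A[i]=17<=B[j]=17 take 17 → i++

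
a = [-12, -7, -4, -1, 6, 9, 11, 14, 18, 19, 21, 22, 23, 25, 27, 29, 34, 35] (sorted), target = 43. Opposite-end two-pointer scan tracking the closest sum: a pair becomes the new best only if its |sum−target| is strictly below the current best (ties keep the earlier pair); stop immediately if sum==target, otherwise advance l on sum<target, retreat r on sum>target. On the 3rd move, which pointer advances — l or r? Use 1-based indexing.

[1,18] -12+35=23 d=20 * → l++
[2,18] -7+35=28 d=15 * → l++
[3,18] -4+35=31 d=12 * → l++

l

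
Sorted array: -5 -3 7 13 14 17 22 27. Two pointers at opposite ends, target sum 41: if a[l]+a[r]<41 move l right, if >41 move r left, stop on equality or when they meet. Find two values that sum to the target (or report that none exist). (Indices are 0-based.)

[0,7] -5+27=22 <41 → l++
[1,7] -3+27=24 <41 → l++
[2,7] 7+27=34 <41 → l++
[3,7] 13+27=40 <41 → l++
[4,7] 14+27=41 → found

(14, 27)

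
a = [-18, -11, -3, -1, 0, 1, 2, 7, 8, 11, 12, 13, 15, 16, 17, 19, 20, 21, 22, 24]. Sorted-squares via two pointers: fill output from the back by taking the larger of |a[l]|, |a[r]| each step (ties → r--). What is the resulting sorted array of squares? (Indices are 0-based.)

[0, 1, 1, 4, 9, 49, 64, 121, 121, 144, 169, 225, 256, 289, 324, 361, 400, 441, 484, 576]

l=0 r=19: |-18|<=|24| out[19]=576, r--
l=0 r=18: |-18|<=|22| out[18]=484, r--
l=0 r=17: |-18|<=|21| out[17]=441, r--
l=0 r=16: |-18|<=|20| out[16]=400, r--
l=0 r=15: |-18|<=|19| out[15]=361, r--
l=0 r=14: |-18|>|17| out[14]=324, l++
l=1 r=14: |-11|<=|17| out[13]=289, r--
l=1 r=13: |-11|<=|16| out[12]=256, r--
l=1 r=12: |-11|<=|15| out[11]=225, r--
l=1 r=11: |-11|<=|13| out[10]=169, r--
l=1 r=10: |-11|<=|12| out[9]=144, r--
l=1 r=9: |-11|<=|11| out[8]=121, r--
l=1 r=8: |-11|>|8| out[7]=121, l++
l=2 r=8: |-3|<=|8| out[6]=64, r--
l=2 r=7: |-3|<=|7| out[5]=49, r--
l=2 r=6: |-3|>|2| out[4]=9, l++
l=3 r=6: |-1|<=|2| out[3]=4, r--
l=3 r=5: |-1|<=|1| out[2]=1, r--
l=3 r=4: |-1|>|0| out[1]=1, l++
l=4 r=4: |0|<=|0| out[0]=0, r--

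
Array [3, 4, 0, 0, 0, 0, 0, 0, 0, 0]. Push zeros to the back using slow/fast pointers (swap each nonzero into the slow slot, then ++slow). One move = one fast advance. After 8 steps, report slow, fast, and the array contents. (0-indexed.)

slow=0 fast=0: a[fast]=3≠0 swap→a[0]=3, slow++,fast++
slow=1 fast=1: a[fast]=4≠0 swap→a[1]=4, slow++,fast++
slow=2 fast=2: a[fast]=0, fast++
slow=2 fast=3: a[fast]=0, fast++
slow=2 fast=4: a[fast]=0, fast++
slow=2 fast=5: a[fast]=0, fast++
slow=2 fast=6: a[fast]=0, fast++
slow=2 fast=7: a[fast]=0, fast++

slow=2, fast=8, a=[3, 4, 0, 0, 0, 0, 0, 0, 0, 0]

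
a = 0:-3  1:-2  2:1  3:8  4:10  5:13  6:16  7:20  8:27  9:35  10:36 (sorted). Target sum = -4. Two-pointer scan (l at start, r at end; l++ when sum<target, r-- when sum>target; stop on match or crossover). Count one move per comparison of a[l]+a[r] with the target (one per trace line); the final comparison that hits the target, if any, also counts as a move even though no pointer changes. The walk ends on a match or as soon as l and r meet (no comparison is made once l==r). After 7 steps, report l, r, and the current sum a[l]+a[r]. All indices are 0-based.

l=0, r=3, sum=5

l=0 r=10: -3+36=33 >-4, r--
l=0 r=9: -3+35=32 >-4, r--
l=0 r=8: -3+27=24 >-4, r--
l=0 r=7: -3+20=17 >-4, r--
l=0 r=6: -3+16=13 >-4, r--
l=0 r=5: -3+13=10 >-4, r--
l=0 r=4: -3+10=7 >-4, r--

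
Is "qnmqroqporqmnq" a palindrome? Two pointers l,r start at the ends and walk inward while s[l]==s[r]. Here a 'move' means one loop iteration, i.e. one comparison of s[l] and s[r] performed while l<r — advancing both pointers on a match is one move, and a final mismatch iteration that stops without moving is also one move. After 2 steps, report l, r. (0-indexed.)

l=2, r=11

l=0 r=13: 'q'=='q', l++,r--
l=1 r=12: 'n'=='n', l++,r--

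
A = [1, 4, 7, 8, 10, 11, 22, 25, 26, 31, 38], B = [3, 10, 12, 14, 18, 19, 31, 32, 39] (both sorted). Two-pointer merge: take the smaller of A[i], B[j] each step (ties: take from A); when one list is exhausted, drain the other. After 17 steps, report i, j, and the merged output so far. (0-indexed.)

[i=0,j=0] A[i]=1<=B[j]=3 take 1 → i++
[i=1,j=0] A[i]=4>B[j]=3 take 3 → j++
[i=1,j=1] A[i]=4<=B[j]=10 take 4 → i++
[i=2,j=1] A[i]=7<=B[j]=10 take 7 → i++
[i=3,j=1] A[i]=8<=B[j]=10 take 8 → i++
[i=4,j=1] A[i]=10<=B[j]=10 take 10 → i++
[i=5,j=1] A[i]=11>B[j]=10 take 10 → j++
[i=5,j=2] A[i]=11<=B[j]=12 take 11 → i++
[i=6,j=2] A[i]=22>B[j]=12 take 12 → j++
[i=6,j=3] A[i]=22>B[j]=14 take 14 → j++
[i=6,j=4] A[i]=22>B[j]=18 take 18 → j++
[i=6,j=5] A[i]=22>B[j]=19 take 19 → j++
[i=6,j=6] A[i]=22<=B[j]=31 take 22 → i++
[i=7,j=6] A[i]=25<=B[j]=31 take 25 → i++
[i=8,j=6] A[i]=26<=B[j]=31 take 26 → i++
[i=9,j=6] A[i]=31<=B[j]=31 take 31 → i++
[i=10,j=6] A[i]=38>B[j]=31 take 31 → j++

i=10, j=7, merged so far=[1, 3, 4, 7, 8, 10, 10, 11, 12, 14, 18, 19, 22, 25, 26, 31, 31]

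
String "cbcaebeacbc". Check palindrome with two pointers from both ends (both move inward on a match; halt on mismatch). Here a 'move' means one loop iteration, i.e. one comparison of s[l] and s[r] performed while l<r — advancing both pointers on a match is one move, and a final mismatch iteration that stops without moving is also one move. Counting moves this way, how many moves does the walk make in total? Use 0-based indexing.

l=0 r=10: 'c'=='c', l++,r--
l=1 r=9: 'b'=='b', l++,r--
l=2 r=8: 'c'=='c', l++,r--
l=3 r=7: 'a'=='a', l++,r--
l=4 r=6: 'e'=='e', l++,r--

5 moves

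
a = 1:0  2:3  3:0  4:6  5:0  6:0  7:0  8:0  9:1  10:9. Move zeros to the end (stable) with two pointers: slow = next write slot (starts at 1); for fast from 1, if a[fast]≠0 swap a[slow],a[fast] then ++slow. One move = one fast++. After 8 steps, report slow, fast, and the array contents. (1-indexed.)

(s=1,f=1) a[fast]=0 → fast++
(s=1,f=2) a[fast]=3≠0 swap→a[1]=3 → slow++,fast++
(s=2,f=3) a[fast]=0 → fast++
(s=2,f=4) a[fast]=6≠0 swap→a[2]=6 → slow++,fast++
(s=3,f=5) a[fast]=0 → fast++
(s=3,f=6) a[fast]=0 → fast++
(s=3,f=7) a[fast]=0 → fast++
(s=3,f=8) a[fast]=0 → fast++

slow=3, fast=9, a=[3, 6, 0, 0, 0, 0, 0, 0, 1, 9]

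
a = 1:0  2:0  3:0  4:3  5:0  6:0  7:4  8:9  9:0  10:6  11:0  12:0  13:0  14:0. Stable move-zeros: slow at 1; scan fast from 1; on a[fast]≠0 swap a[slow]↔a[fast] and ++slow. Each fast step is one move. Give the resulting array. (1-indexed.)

[3, 4, 9, 6, 0, 0, 0, 0, 0, 0, 0, 0, 0, 0]

(s=1,f=1) a[fast]=0 → fast++
(s=1,f=2) a[fast]=0 → fast++
(s=1,f=3) a[fast]=0 → fast++
(s=1,f=4) a[fast]=3≠0 swap→a[1]=3 → slow++,fast++
(s=2,f=5) a[fast]=0 → fast++
(s=2,f=6) a[fast]=0 → fast++
(s=2,f=7) a[fast]=4≠0 swap→a[2]=4 → slow++,fast++
(s=3,f=8) a[fast]=9≠0 swap→a[3]=9 → slow++,fast++
(s=4,f=9) a[fast]=0 → fast++
(s=4,f=10) a[fast]=6≠0 swap→a[4]=6 → slow++,fast++
(s=5,f=11) a[fast]=0 → fast++
(s=5,f=12) a[fast]=0 → fast++
(s=5,f=13) a[fast]=0 → fast++
(s=5,f=14) a[fast]=0 → fast++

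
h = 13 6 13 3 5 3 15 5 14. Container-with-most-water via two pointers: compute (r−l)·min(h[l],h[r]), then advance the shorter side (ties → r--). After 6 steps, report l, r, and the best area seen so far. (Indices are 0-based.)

l=0 r=8: min(13,14)*8=104 best=104 *, l++
l=1 r=8: min(6,14)*7=42 best=104, l++
l=2 r=8: min(13,14)*6=78 best=104, l++
l=3 r=8: min(3,14)*5=15 best=104, l++
l=4 r=8: min(5,14)*4=20 best=104, l++
l=5 r=8: min(3,14)*3=9 best=104, l++

l=6, r=8, best area=104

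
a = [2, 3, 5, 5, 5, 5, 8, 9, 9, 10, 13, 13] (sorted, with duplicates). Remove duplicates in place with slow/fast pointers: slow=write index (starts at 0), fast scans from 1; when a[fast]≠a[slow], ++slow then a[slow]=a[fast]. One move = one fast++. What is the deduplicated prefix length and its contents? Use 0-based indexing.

(s=0,f=1) a[fast]=3≠a[slow]=2 write a[1]=3 → slow++,fast++
(s=1,f=2) a[fast]=5≠a[slow]=3 write a[2]=5 → slow++,fast++
(s=2,f=3) a[fast]=5=a[slow] dup → fast++
(s=2,f=4) a[fast]=5=a[slow] dup → fast++
(s=2,f=5) a[fast]=5=a[slow] dup → fast++
(s=2,f=6) a[fast]=8≠a[slow]=5 write a[3]=8 → slow++,fast++
(s=3,f=7) a[fast]=9≠a[slow]=8 write a[4]=9 → slow++,fast++
(s=4,f=8) a[fast]=9=a[slow] dup → fast++
(s=4,f=9) a[fast]=10≠a[slow]=9 write a[5]=10 → slow++,fast++
(s=5,f=10) a[fast]=13≠a[slow]=10 write a[6]=13 → slow++,fast++
(s=6,f=11) a[fast]=13=a[slow] dup → fast++

length 7; prefix = [2, 3, 5, 8, 9, 10, 13]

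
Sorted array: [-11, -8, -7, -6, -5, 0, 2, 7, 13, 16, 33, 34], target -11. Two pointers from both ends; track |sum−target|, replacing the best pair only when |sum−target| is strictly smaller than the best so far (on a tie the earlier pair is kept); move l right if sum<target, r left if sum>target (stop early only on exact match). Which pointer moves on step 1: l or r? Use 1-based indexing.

l=1 r=12: -11+34=23 d=34 *, r--

r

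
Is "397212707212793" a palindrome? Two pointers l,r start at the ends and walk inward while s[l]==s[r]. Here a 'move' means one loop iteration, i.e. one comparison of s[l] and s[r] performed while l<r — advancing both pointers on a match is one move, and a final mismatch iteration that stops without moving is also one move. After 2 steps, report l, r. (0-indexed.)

[0,14] '3'=='3' → l++,r--
[1,13] '9'=='9' → l++,r--

l=2, r=12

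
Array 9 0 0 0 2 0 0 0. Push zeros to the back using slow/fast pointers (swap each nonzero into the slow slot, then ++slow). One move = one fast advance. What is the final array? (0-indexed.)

[9, 2, 0, 0, 0, 0, 0, 0]

(s=0,f=0) a[fast]=9≠0 swap→a[0]=9 → slow++,fast++
(s=1,f=1) a[fast]=0 → fast++
(s=1,f=2) a[fast]=0 → fast++
(s=1,f=3) a[fast]=0 → fast++
(s=1,f=4) a[fast]=2≠0 swap→a[1]=2 → slow++,fast++
(s=2,f=5) a[fast]=0 → fast++
(s=2,f=6) a[fast]=0 → fast++
(s=2,f=7) a[fast]=0 → fast++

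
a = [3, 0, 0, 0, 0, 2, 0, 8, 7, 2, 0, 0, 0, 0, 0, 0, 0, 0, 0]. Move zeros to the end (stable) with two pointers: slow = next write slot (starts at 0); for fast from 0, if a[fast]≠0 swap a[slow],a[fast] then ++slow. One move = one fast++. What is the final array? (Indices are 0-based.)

[3, 2, 8, 7, 2, 0, 0, 0, 0, 0, 0, 0, 0, 0, 0, 0, 0, 0, 0]

(s=0,f=0) a[fast]=3≠0 swap→a[0]=3 → slow++,fast++
(s=1,f=1) a[fast]=0 → fast++
(s=1,f=2) a[fast]=0 → fast++
(s=1,f=3) a[fast]=0 → fast++
(s=1,f=4) a[fast]=0 → fast++
(s=1,f=5) a[fast]=2≠0 swap→a[1]=2 → slow++,fast++
(s=2,f=6) a[fast]=0 → fast++
(s=2,f=7) a[fast]=8≠0 swap→a[2]=8 → slow++,fast++
(s=3,f=8) a[fast]=7≠0 swap→a[3]=7 → slow++,fast++
(s=4,f=9) a[fast]=2≠0 swap→a[4]=2 → slow++,fast++
(s=5,f=10) a[fast]=0 → fast++
(s=5,f=11) a[fast]=0 → fast++
(s=5,f=12) a[fast]=0 → fast++
(s=5,f=13) a[fast]=0 → fast++
(s=5,f=14) a[fast]=0 → fast++
(s=5,f=15) a[fast]=0 → fast++
(s=5,f=16) a[fast]=0 → fast++
(s=5,f=17) a[fast]=0 → fast++
(s=5,f=18) a[fast]=0 → fast++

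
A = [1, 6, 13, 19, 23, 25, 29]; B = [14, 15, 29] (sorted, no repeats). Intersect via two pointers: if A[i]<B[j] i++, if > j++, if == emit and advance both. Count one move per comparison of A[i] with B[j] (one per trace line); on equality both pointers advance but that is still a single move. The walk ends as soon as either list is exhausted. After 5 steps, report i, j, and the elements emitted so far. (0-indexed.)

i=3, j=2, emitted=[]

i=0 j=0: 1<14, i++
i=1 j=0: 6<14, i++
i=2 j=0: 13<14, i++
i=3 j=0: 19>14, j++
i=3 j=1: 19>15, j++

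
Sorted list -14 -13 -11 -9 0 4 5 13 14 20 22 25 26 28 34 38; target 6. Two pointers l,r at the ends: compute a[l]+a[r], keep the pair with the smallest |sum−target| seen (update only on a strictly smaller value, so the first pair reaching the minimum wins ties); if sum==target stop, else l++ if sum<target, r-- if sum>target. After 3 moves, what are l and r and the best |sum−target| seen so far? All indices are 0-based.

l=0, r=12, best |Δ|=8

l=0 r=15: -14+38=24 d=18 *, r--
l=0 r=14: -14+34=20 d=14 *, r--
l=0 r=13: -14+28=14 d=8 *, r--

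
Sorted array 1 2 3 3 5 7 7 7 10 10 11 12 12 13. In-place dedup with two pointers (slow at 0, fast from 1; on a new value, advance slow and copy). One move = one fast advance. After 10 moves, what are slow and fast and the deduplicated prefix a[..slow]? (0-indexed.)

(s=0,f=1) a[fast]=2≠a[slow]=1 write a[1]=2 → slow++,fast++
(s=1,f=2) a[fast]=3≠a[slow]=2 write a[2]=3 → slow++,fast++
(s=2,f=3) a[fast]=3=a[slow] dup → fast++
(s=2,f=4) a[fast]=5≠a[slow]=3 write a[3]=5 → slow++,fast++
(s=3,f=5) a[fast]=7≠a[slow]=5 write a[4]=7 → slow++,fast++
(s=4,f=6) a[fast]=7=a[slow] dup → fast++
(s=4,f=7) a[fast]=7=a[slow] dup → fast++
(s=4,f=8) a[fast]=10≠a[slow]=7 write a[5]=10 → slow++,fast++
(s=5,f=9) a[fast]=10=a[slow] dup → fast++
(s=5,f=10) a[fast]=11≠a[slow]=10 write a[6]=11 → slow++,fast++

slow=6, fast=11, prefix=[1, 2, 3, 5, 7, 10, 11]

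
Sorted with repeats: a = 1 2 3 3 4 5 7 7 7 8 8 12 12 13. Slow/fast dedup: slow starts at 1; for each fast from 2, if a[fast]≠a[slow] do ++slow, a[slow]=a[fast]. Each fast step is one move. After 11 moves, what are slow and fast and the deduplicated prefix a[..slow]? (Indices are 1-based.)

(s=1,f=2) a[fast]=2≠a[slow]=1 write a[2]=2 → slow++,fast++
(s=2,f=3) a[fast]=3≠a[slow]=2 write a[3]=3 → slow++,fast++
(s=3,f=4) a[fast]=3=a[slow] dup → fast++
(s=3,f=5) a[fast]=4≠a[slow]=3 write a[4]=4 → slow++,fast++
(s=4,f=6) a[fast]=5≠a[slow]=4 write a[5]=5 → slow++,fast++
(s=5,f=7) a[fast]=7≠a[slow]=5 write a[6]=7 → slow++,fast++
(s=6,f=8) a[fast]=7=a[slow] dup → fast++
(s=6,f=9) a[fast]=7=a[slow] dup → fast++
(s=6,f=10) a[fast]=8≠a[slow]=7 write a[7]=8 → slow++,fast++
(s=7,f=11) a[fast]=8=a[slow] dup → fast++
(s=7,f=12) a[fast]=12≠a[slow]=8 write a[8]=12 → slow++,fast++

slow=8, fast=13, prefix=[1, 2, 3, 4, 5, 7, 8, 12]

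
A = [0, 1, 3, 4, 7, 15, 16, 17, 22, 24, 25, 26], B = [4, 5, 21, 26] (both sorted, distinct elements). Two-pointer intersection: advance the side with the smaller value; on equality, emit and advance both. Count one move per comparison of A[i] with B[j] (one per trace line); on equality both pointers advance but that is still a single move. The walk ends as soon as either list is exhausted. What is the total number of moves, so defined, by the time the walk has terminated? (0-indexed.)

14 moves

[i=0,j=0] 0<4 → i++
[i=1,j=0] 1<4 → i++
[i=2,j=0] 3<4 → i++
[i=3,j=0] 4==4 emit → i++,j++
[i=4,j=1] 7>5 → j++
[i=4,j=2] 7<21 → i++
[i=5,j=2] 15<21 → i++
[i=6,j=2] 16<21 → i++
[i=7,j=2] 17<21 → i++
[i=8,j=2] 22>21 → j++
[i=8,j=3] 22<26 → i++
[i=9,j=3] 24<26 → i++
[i=10,j=3] 25<26 → i++
[i=11,j=3] 26==26 emit → i++,j++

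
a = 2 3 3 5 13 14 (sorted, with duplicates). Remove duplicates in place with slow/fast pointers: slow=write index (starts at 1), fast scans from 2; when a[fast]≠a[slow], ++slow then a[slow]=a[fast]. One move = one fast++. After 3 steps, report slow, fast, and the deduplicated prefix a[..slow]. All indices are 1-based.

(s=1,f=2) a[fast]=3≠a[slow]=2 write a[2]=3 → slow++,fast++
(s=2,f=3) a[fast]=3=a[slow] dup → fast++
(s=2,f=4) a[fast]=5≠a[slow]=3 write a[3]=5 → slow++,fast++

slow=3, fast=5, prefix=[2, 3, 5]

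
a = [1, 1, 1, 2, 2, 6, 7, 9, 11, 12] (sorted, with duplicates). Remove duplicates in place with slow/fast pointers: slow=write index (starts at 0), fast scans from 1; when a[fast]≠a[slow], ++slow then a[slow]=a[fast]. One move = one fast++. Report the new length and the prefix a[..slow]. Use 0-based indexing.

(s=0,f=1) a[fast]=1=a[slow] dup → fast++
(s=0,f=2) a[fast]=1=a[slow] dup → fast++
(s=0,f=3) a[fast]=2≠a[slow]=1 write a[1]=2 → slow++,fast++
(s=1,f=4) a[fast]=2=a[slow] dup → fast++
(s=1,f=5) a[fast]=6≠a[slow]=2 write a[2]=6 → slow++,fast++
(s=2,f=6) a[fast]=7≠a[slow]=6 write a[3]=7 → slow++,fast++
(s=3,f=7) a[fast]=9≠a[slow]=7 write a[4]=9 → slow++,fast++
(s=4,f=8) a[fast]=11≠a[slow]=9 write a[5]=11 → slow++,fast++
(s=5,f=9) a[fast]=12≠a[slow]=11 write a[6]=12 → slow++,fast++

length 7; prefix = [1, 2, 6, 7, 9, 11, 12]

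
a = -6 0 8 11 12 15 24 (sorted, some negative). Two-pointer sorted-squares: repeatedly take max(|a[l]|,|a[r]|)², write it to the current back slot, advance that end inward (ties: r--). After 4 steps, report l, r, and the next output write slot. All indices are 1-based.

l=1, r=3, next write slot=3

l=1 r=7: |-6|<=|24| out[7]=576, r--
l=1 r=6: |-6|<=|15| out[6]=225, r--
l=1 r=5: |-6|<=|12| out[5]=144, r--
l=1 r=4: |-6|<=|11| out[4]=121, r--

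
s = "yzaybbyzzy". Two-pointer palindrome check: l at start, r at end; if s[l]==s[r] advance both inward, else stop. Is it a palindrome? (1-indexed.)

[1,10] 'y'=='y' → l++,r--
[2,9] 'z'=='z' → l++,r--
[3,8] 'a'!='z' → stop

not a palindrome (mismatch at 3,8)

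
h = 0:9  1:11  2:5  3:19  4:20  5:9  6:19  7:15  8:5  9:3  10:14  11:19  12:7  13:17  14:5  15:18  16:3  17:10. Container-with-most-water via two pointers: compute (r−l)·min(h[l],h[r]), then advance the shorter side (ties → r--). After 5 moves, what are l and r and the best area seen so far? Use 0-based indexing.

l=3, r=15, best area=160

[0,17] min(9,10)*17=153 best=153 * → l++
[1,17] min(11,10)*16=160 best=160 * → r--
[1,16] min(11,3)*15=45 best=160 → r--
[1,15] min(11,18)*14=154 best=160 → l++
[2,15] min(5,18)*13=65 best=160 → l++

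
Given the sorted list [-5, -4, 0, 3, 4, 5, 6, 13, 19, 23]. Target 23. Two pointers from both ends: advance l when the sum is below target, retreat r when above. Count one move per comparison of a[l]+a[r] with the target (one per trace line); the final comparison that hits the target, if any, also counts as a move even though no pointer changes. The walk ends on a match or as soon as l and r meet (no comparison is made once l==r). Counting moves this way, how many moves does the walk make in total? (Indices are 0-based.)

[0,9] -5+23=18 <23 → l++
[1,9] -4+23=19 <23 → l++
[2,9] 0+23=23 → found

3 moves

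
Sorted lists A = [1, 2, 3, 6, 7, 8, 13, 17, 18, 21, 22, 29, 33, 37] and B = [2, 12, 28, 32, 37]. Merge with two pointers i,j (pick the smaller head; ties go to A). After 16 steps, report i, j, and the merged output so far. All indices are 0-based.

[i=0,j=0] A[i]=1<=B[j]=2 take 1 → i++
[i=1,j=0] A[i]=2<=B[j]=2 take 2 → i++
[i=2,j=0] A[i]=3>B[j]=2 take 2 → j++
[i=2,j=1] A[i]=3<=B[j]=12 take 3 → i++
[i=3,j=1] A[i]=6<=B[j]=12 take 6 → i++
[i=4,j=1] A[i]=7<=B[j]=12 take 7 → i++
[i=5,j=1] A[i]=8<=B[j]=12 take 8 → i++
[i=6,j=1] A[i]=13>B[j]=12 take 12 → j++
[i=6,j=2] A[i]=13<=B[j]=28 take 13 → i++
[i=7,j=2] A[i]=17<=B[j]=28 take 17 → i++
[i=8,j=2] A[i]=18<=B[j]=28 take 18 → i++
[i=9,j=2] A[i]=21<=B[j]=28 take 21 → i++
[i=10,j=2] A[i]=22<=B[j]=28 take 22 → i++
[i=11,j=2] A[i]=29>B[j]=28 take 28 → j++
[i=11,j=3] A[i]=29<=B[j]=32 take 29 → i++
[i=12,j=3] A[i]=33>B[j]=32 take 32 → j++

i=12, j=4, merged so far=[1, 2, 2, 3, 6, 7, 8, 12, 13, 17, 18, 21, 22, 28, 29, 32]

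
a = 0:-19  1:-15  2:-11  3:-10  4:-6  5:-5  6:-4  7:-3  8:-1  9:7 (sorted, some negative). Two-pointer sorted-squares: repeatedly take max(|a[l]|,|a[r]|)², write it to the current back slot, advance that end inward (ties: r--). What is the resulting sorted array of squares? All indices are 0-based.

[1, 9, 16, 25, 36, 49, 100, 121, 225, 361]

l=0 r=9: |-19|>|7| out[9]=361, l++
l=1 r=9: |-15|>|7| out[8]=225, l++
l=2 r=9: |-11|>|7| out[7]=121, l++
l=3 r=9: |-10|>|7| out[6]=100, l++
l=4 r=9: |-6|<=|7| out[5]=49, r--
l=4 r=8: |-6|>|-1| out[4]=36, l++
l=5 r=8: |-5|>|-1| out[3]=25, l++
l=6 r=8: |-4|>|-1| out[2]=16, l++
l=7 r=8: |-3|>|-1| out[1]=9, l++
l=8 r=8: |-1|<=|-1| out[0]=1, r--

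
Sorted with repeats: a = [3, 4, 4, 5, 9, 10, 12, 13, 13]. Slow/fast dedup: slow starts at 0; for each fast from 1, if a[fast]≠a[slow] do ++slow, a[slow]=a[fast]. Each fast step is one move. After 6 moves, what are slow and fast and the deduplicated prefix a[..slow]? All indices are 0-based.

(s=0,f=1) a[fast]=4≠a[slow]=3 write a[1]=4 → slow++,fast++
(s=1,f=2) a[fast]=4=a[slow] dup → fast++
(s=1,f=3) a[fast]=5≠a[slow]=4 write a[2]=5 → slow++,fast++
(s=2,f=4) a[fast]=9≠a[slow]=5 write a[3]=9 → slow++,fast++
(s=3,f=5) a[fast]=10≠a[slow]=9 write a[4]=10 → slow++,fast++
(s=4,f=6) a[fast]=12≠a[slow]=10 write a[5]=12 → slow++,fast++

slow=5, fast=7, prefix=[3, 4, 5, 9, 10, 12]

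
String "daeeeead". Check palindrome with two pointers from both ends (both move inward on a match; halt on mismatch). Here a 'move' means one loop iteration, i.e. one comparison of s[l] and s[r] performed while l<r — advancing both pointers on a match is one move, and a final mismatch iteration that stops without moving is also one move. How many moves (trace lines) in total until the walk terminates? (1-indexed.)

[1,8] 'd'=='d' → l++,r--
[2,7] 'a'=='a' → l++,r--
[3,6] 'e'=='e' → l++,r--
[4,5] 'e'=='e' → l++,r--

4 moves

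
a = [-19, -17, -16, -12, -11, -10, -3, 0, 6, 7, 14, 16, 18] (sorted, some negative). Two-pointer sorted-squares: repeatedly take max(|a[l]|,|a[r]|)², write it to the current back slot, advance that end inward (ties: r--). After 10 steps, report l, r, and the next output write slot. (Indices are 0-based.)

l=0 r=12: |-19|>|18| out[12]=361, l++
l=1 r=12: |-17|<=|18| out[11]=324, r--
l=1 r=11: |-17|>|16| out[10]=289, l++
l=2 r=11: |-16|<=|16| out[9]=256, r--
l=2 r=10: |-16|>|14| out[8]=256, l++
l=3 r=10: |-12|<=|14| out[7]=196, r--
l=3 r=9: |-12|>|7| out[6]=144, l++
l=4 r=9: |-11|>|7| out[5]=121, l++
l=5 r=9: |-10|>|7| out[4]=100, l++
l=6 r=9: |-3|<=|7| out[3]=49, r--

l=6, r=8, next write slot=2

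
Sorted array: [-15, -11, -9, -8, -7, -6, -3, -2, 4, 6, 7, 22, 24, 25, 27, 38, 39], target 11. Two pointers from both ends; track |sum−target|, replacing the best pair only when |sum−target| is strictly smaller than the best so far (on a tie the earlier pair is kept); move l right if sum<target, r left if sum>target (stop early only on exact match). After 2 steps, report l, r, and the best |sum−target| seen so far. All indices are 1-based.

l=1, r=15, best |Δ|=12

[1,17] -15+39=24 d=13 * → r--
[1,16] -15+38=23 d=12 * → r--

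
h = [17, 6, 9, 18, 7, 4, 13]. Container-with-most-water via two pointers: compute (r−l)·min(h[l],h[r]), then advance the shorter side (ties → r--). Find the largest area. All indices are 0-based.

l=0 r=6: min(17,13)*6=78 best=78 *, r--
l=0 r=5: min(17,4)*5=20 best=78, r--
l=0 r=4: min(17,7)*4=28 best=78, r--
l=0 r=3: min(17,18)*3=51 best=78, l++
l=1 r=3: min(6,18)*2=12 best=78, l++
l=2 r=3: min(9,18)*1=9 best=78, l++

max area = 78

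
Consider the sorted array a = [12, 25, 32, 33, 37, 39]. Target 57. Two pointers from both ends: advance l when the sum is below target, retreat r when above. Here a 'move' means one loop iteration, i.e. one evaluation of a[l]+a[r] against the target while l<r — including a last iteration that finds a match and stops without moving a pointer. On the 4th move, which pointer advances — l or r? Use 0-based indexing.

r

l=0 r=5: 12+39=51 <57, l++
l=1 r=5: 25+39=64 >57, r--
l=1 r=4: 25+37=62 >57, r--
l=1 r=3: 25+33=58 >57, r--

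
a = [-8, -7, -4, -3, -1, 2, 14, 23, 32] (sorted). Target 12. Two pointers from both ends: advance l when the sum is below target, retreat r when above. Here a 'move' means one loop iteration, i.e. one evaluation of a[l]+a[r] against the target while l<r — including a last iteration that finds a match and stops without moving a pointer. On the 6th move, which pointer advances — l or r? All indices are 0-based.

l

[0,8] -8+32=24 >12 → r--
[0,7] -8+23=15 >12 → r--
[0,6] -8+14=6 <12 → l++
[1,6] -7+14=7 <12 → l++
[2,6] -4+14=10 <12 → l++
[3,6] -3+14=11 <12 → l++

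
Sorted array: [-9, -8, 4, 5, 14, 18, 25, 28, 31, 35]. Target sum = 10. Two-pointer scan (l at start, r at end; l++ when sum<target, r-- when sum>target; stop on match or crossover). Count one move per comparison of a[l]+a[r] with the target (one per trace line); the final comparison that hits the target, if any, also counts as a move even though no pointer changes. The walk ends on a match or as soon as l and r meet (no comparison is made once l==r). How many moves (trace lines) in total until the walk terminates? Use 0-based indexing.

l=0 r=9: -9+35=26 >10, r--
l=0 r=8: -9+31=22 >10, r--
l=0 r=7: -9+28=19 >10, r--
l=0 r=6: -9+25=16 >10, r--
l=0 r=5: -9+18=9 <10, l++
l=1 r=5: -8+18=10, found

6 moves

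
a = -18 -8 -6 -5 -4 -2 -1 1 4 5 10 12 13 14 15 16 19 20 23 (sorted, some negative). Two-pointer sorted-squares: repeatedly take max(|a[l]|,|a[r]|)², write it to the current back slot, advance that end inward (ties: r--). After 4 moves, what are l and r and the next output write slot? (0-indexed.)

l=0 r=18: |-18|<=|23| out[18]=529, r--
l=0 r=17: |-18|<=|20| out[17]=400, r--
l=0 r=16: |-18|<=|19| out[16]=361, r--
l=0 r=15: |-18|>|16| out[15]=324, l++

l=1, r=15, next write slot=14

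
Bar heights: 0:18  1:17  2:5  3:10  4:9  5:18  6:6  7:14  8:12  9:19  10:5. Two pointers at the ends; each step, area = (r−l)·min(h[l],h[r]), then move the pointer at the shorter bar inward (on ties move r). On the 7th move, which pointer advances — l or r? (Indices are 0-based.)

l=0 r=10: min(18,5)*10=50 best=50 *, r--
l=0 r=9: min(18,19)*9=162 best=162 *, l++
l=1 r=9: min(17,19)*8=136 best=162, l++
l=2 r=9: min(5,19)*7=35 best=162, l++
l=3 r=9: min(10,19)*6=60 best=162, l++
l=4 r=9: min(9,19)*5=45 best=162, l++
l=5 r=9: min(18,19)*4=72 best=162, l++

l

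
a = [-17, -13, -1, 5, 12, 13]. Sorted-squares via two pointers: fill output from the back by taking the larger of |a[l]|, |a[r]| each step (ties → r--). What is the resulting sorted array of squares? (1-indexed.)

[1, 25, 144, 169, 169, 289]

l=1 r=6: |-17|>|13| out[6]=289, l++
l=2 r=6: |-13|<=|13| out[5]=169, r--
l=2 r=5: |-13|>|12| out[4]=169, l++
l=3 r=5: |-1|<=|12| out[3]=144, r--
l=3 r=4: |-1|<=|5| out[2]=25, r--
l=3 r=3: |-1|<=|-1| out[1]=1, r--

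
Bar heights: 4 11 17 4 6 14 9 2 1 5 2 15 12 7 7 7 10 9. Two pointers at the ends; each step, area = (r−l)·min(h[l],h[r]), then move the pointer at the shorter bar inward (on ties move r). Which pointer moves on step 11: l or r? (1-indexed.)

r

[1,18] min(4,9)*17=68 best=68 * → l++
[2,18] min(11,9)*16=144 best=144 * → r--
[2,17] min(11,10)*15=150 best=150 * → r--
[2,16] min(11,7)*14=98 best=150 → r--
[2,15] min(11,7)*13=91 best=150 → r--
[2,14] min(11,7)*12=84 best=150 → r--
[2,13] min(11,12)*11=121 best=150 → l++
[3,13] min(17,12)*10=120 best=150 → r--
[3,12] min(17,15)*9=135 best=150 → r--
[3,11] min(17,2)*8=16 best=150 → r--
[3,10] min(17,5)*7=35 best=150 → r--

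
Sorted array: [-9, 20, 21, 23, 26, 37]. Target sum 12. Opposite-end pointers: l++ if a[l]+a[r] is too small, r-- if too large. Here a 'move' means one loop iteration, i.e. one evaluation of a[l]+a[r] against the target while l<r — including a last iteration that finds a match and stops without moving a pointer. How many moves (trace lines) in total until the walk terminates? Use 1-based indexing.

4 moves

l=1 r=6: -9+37=28 >12, r--
l=1 r=5: -9+26=17 >12, r--
l=1 r=4: -9+23=14 >12, r--
l=1 r=3: -9+21=12, found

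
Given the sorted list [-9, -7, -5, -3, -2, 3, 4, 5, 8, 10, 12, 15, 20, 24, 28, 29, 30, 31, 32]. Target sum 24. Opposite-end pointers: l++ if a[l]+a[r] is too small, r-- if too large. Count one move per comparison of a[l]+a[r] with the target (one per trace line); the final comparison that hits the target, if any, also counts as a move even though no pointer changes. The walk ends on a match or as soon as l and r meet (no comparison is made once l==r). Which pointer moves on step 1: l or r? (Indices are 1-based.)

l

[1,19] -9+32=23 <24 → l++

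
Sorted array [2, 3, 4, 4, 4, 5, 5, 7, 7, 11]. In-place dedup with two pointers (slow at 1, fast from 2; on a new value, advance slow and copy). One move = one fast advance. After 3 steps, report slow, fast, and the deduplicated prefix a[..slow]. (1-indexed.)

slow=3, fast=5, prefix=[2, 3, 4]

slow=1 fast=2: a[fast]=3≠a[slow]=2 write a[2]=3, slow++,fast++
slow=2 fast=3: a[fast]=4≠a[slow]=3 write a[3]=4, slow++,fast++
slow=3 fast=4: a[fast]=4=a[slow] dup, fast++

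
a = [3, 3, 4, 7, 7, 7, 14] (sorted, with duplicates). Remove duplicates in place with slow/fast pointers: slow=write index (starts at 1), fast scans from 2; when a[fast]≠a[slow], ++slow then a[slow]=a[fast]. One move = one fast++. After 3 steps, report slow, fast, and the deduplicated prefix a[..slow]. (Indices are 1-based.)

slow=3, fast=5, prefix=[3, 4, 7]

slow=1 fast=2: a[fast]=3=a[slow] dup, fast++
slow=1 fast=3: a[fast]=4≠a[slow]=3 write a[2]=4, slow++,fast++
slow=2 fast=4: a[fast]=7≠a[slow]=4 write a[3]=7, slow++,fast++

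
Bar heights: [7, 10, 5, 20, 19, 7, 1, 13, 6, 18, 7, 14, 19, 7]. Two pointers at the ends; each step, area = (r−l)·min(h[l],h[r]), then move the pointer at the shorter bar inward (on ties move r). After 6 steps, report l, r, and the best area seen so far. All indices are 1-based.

[1,14] min(7,7)*13=91 best=91 * → r--
[1,13] min(7,19)*12=84 best=91 → l++
[2,13] min(10,19)*11=110 best=110 * → l++
[3,13] min(5,19)*10=50 best=110 → l++
[4,13] min(20,19)*9=171 best=171 * → r--
[4,12] min(20,14)*8=112 best=171 → r--

l=4, r=11, best area=171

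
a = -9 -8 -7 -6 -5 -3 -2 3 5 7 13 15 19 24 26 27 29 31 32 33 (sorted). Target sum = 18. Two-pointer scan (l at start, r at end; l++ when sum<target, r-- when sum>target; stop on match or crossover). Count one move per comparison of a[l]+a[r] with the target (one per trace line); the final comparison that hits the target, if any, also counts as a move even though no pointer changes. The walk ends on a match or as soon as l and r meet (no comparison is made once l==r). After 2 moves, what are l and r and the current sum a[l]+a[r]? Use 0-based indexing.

l=0, r=17, sum=22

l=0 r=19: -9+33=24 >18, r--
l=0 r=18: -9+32=23 >18, r--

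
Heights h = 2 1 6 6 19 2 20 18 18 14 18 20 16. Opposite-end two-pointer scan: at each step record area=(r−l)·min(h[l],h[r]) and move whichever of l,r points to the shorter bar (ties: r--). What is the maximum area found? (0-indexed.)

max area = 133

[0,12] min(2,16)*12=24 best=24 * → l++
[1,12] min(1,16)*11=11 best=24 → l++
[2,12] min(6,16)*10=60 best=60 * → l++
[3,12] min(6,16)*9=54 best=60 → l++
[4,12] min(19,16)*8=128 best=128 * → r--
[4,11] min(19,20)*7=133 best=133 * → l++
[5,11] min(2,20)*6=12 best=133 → l++
[6,11] min(20,20)*5=100 best=133 → r--
[6,10] min(20,18)*4=72 best=133 → r--
[6,9] min(20,14)*3=42 best=133 → r--
[6,8] min(20,18)*2=36 best=133 → r--
[6,7] min(20,18)*1=18 best=133 → r--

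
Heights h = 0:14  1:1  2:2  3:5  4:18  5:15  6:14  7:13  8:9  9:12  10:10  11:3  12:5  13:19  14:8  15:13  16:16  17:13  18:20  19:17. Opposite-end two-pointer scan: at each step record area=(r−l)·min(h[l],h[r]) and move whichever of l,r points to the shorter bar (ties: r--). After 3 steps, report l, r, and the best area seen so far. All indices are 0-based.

[0,19] min(14,17)*19=266 best=266 * → l++
[1,19] min(1,17)*18=18 best=266 → l++
[2,19] min(2,17)*17=34 best=266 → l++

l=3, r=19, best area=266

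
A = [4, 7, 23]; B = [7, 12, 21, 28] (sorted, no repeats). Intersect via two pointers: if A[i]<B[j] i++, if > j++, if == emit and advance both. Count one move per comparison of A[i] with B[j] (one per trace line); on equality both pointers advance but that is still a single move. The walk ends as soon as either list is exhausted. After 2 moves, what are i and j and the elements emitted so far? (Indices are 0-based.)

i=0 j=0: 4<7, i++
i=1 j=0: 7==7 emit, i++,j++

i=2, j=1, emitted=[7]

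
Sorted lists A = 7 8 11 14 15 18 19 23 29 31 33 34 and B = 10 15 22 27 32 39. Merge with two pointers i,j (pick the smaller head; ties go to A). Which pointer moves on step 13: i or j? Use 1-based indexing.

i

[i=1,j=1] A[i]=7<=B[j]=10 take 7 → i++
[i=2,j=1] A[i]=8<=B[j]=10 take 8 → i++
[i=3,j=1] A[i]=11>B[j]=10 take 10 → j++
[i=3,j=2] A[i]=11<=B[j]=15 take 11 → i++
[i=4,j=2] A[i]=14<=B[j]=15 take 14 → i++
[i=5,j=2] A[i]=15<=B[j]=15 take 15 → i++
[i=6,j=2] A[i]=18>B[j]=15 take 15 → j++
[i=6,j=3] A[i]=18<=B[j]=22 take 18 → i++
[i=7,j=3] A[i]=19<=B[j]=22 take 19 → i++
[i=8,j=3] A[i]=23>B[j]=22 take 22 → j++
[i=8,j=4] A[i]=23<=B[j]=27 take 23 → i++
[i=9,j=4] A[i]=29>B[j]=27 take 27 → j++
[i=9,j=5] A[i]=29<=B[j]=32 take 29 → i++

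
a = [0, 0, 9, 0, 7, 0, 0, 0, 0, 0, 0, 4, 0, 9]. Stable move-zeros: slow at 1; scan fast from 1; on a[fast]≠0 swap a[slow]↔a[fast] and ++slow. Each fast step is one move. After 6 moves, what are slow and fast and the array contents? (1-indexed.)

(s=1,f=1) a[fast]=0 → fast++
(s=1,f=2) a[fast]=0 → fast++
(s=1,f=3) a[fast]=9≠0 swap→a[1]=9 → slow++,fast++
(s=2,f=4) a[fast]=0 → fast++
(s=2,f=5) a[fast]=7≠0 swap→a[2]=7 → slow++,fast++
(s=3,f=6) a[fast]=0 → fast++

slow=3, fast=7, a=[9, 7, 0, 0, 0, 0, 0, 0, 0, 0, 0, 4, 0, 9]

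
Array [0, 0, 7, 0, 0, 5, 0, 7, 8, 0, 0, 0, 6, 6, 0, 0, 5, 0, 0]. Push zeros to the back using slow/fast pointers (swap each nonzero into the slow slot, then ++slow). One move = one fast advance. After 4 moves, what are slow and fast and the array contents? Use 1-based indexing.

slow=2, fast=5, a=[7, 0, 0, 0, 0, 5, 0, 7, 8, 0, 0, 0, 6, 6, 0, 0, 5, 0, 0]

(s=1,f=1) a[fast]=0 → fast++
(s=1,f=2) a[fast]=0 → fast++
(s=1,f=3) a[fast]=7≠0 swap→a[1]=7 → slow++,fast++
(s=2,f=4) a[fast]=0 → fast++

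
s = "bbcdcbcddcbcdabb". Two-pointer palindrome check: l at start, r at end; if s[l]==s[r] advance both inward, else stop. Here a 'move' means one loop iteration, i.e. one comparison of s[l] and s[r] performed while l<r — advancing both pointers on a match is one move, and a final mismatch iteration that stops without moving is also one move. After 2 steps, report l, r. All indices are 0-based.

l=2, r=13

[0,15] 'b'=='b' → l++,r--
[1,14] 'b'=='b' → l++,r--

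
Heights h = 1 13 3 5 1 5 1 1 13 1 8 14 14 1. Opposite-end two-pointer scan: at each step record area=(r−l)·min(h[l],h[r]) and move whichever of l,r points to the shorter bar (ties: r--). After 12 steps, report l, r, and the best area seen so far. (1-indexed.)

l=1 r=14: min(1,1)*13=13 best=13 *, r--
l=1 r=13: min(1,14)*12=12 best=13, l++
l=2 r=13: min(13,14)*11=143 best=143 *, l++
l=3 r=13: min(3,14)*10=30 best=143, l++
l=4 r=13: min(5,14)*9=45 best=143, l++
l=5 r=13: min(1,14)*8=8 best=143, l++
l=6 r=13: min(5,14)*7=35 best=143, l++
l=7 r=13: min(1,14)*6=6 best=143, l++
l=8 r=13: min(1,14)*5=5 best=143, l++
l=9 r=13: min(13,14)*4=52 best=143, l++
l=10 r=13: min(1,14)*3=3 best=143, l++
l=11 r=13: min(8,14)*2=16 best=143, l++

l=12, r=13, best area=143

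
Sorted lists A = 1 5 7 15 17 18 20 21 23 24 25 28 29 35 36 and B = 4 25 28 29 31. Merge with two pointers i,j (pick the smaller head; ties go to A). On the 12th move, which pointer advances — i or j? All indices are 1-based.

i

i=1 j=1: A[i]=1<=B[j]=4 take 1, i++
i=2 j=1: A[i]=5>B[j]=4 take 4, j++
i=2 j=2: A[i]=5<=B[j]=25 take 5, i++
i=3 j=2: A[i]=7<=B[j]=25 take 7, i++
i=4 j=2: A[i]=15<=B[j]=25 take 15, i++
i=5 j=2: A[i]=17<=B[j]=25 take 17, i++
i=6 j=2: A[i]=18<=B[j]=25 take 18, i++
i=7 j=2: A[i]=20<=B[j]=25 take 20, i++
i=8 j=2: A[i]=21<=B[j]=25 take 21, i++
i=9 j=2: A[i]=23<=B[j]=25 take 23, i++
i=10 j=2: A[i]=24<=B[j]=25 take 24, i++
i=11 j=2: A[i]=25<=B[j]=25 take 25, i++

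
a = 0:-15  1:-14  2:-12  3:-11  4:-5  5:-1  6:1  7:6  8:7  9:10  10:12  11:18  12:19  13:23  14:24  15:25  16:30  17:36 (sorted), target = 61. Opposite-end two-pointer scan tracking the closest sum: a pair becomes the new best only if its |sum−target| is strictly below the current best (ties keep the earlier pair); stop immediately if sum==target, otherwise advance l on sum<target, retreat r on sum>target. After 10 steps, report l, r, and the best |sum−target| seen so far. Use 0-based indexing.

l=10, r=17, best |Δ|=15

[0,17] -15+36=21 d=40 * → l++
[1,17] -14+36=22 d=39 * → l++
[2,17] -12+36=24 d=37 * → l++
[3,17] -11+36=25 d=36 * → l++
[4,17] -5+36=31 d=30 * → l++
[5,17] -1+36=35 d=26 * → l++
[6,17] 1+36=37 d=24 * → l++
[7,17] 6+36=42 d=19 * → l++
[8,17] 7+36=43 d=18 * → l++
[9,17] 10+36=46 d=15 * → l++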